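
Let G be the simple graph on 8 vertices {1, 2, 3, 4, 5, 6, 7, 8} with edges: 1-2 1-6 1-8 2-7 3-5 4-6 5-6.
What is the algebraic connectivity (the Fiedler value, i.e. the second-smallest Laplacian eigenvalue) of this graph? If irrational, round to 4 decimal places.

With the vertex order [1, 2, 3, 4, 5, 6, 7, 8], the degrees are [3, 2, 1, 1, 2, 3, 1, 1], giving D = diag(3, 2, 1, 1, 2, 3, 1, 1) and L = D - A. The sorted Laplacian eigenvalues are [0, 0.2509, 0.5858, 0.7287, 2, 2.3349, 3.4142, 4.6855]; the algebraic connectivity is the second entry, 0.2509. By the matrix-tree theorem the graph has (1/8) * product of the nonzero eigenvalues = 1 spanning tree. The largest eigenvalue, 4.6855, is at most the vertex count 8.

0.2509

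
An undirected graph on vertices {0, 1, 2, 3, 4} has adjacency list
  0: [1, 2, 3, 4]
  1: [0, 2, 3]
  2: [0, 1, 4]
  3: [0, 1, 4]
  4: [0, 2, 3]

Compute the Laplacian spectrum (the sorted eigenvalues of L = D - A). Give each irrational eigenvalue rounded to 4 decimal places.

[0, 3, 3, 5, 5]

With the vertex order [0, 1, 2, 3, 4], the degrees are [4, 3, 3, 3, 3], giving D = diag(4, 3, 3, 3, 3) and L = D - A. Diagonalising L (or applying a numerical eigensolver to the 5x5 matrix) gives the spectrum above. The eigenvalues sum to 16, which equals trace(L) = 2|E|.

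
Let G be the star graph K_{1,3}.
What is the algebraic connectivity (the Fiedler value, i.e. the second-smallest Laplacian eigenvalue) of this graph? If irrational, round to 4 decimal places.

The graph has 4 vertices and degree multiset [3, 1, 1, 1]; D is the diagonal matrix of degrees and L = D - A. The sorted Laplacian eigenvalues are [0, 1, 1, 4]; the algebraic connectivity is the second entry, 1. The eigenvalues sum to 6, which equals trace(L) = 2|E|.

1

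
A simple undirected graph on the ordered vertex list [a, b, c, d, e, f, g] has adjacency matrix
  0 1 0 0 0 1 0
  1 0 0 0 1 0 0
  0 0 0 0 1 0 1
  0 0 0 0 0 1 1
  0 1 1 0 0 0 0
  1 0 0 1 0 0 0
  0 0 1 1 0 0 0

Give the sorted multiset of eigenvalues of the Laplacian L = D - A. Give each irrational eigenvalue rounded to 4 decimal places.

[0, 0.7530, 0.7530, 2.4450, 2.4450, 3.8019, 3.8019]

Reading degrees in the order [a, b, c, d, e, f, g] gives [2, 2, 2, 2, 2, 2, 2]; set D = diag(2, 2, 2, 2, 2, 2, 2) and form L = D - A. Diagonalising L (or applying a numerical eigensolver to the 7x7 matrix) gives the spectrum above. The largest eigenvalue, 3.8019, is at most the vertex count 7. By the matrix-tree theorem the graph has (1/7) * product of the nonzero eigenvalues = 7 spanning trees.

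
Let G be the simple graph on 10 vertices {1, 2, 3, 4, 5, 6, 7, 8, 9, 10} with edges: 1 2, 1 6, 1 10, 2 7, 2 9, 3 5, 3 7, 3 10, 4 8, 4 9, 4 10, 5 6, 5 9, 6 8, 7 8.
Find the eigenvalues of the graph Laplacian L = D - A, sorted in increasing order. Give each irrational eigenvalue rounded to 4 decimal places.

Reading degrees in the order [1, 2, 3, 4, 5, 6, 7, 8, 9, 10] gives [3, 3, 3, 3, 3, 3, 3, 3, 3, 3]; set D = diag(3, 3, 3, 3, 3, 3, 3, 3, 3, 3) and form L = D - A. The multiplicity of 0 as a Laplacian eigenvalue equals the number of connected components. The largest eigenvalue, 5, is at most the vertex count 10.

[0, 2, 2, 2, 2, 2, 5, 5, 5, 5]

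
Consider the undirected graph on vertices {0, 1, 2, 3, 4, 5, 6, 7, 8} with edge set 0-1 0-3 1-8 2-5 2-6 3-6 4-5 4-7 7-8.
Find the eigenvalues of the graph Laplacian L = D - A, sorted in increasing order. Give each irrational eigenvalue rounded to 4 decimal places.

Reading degrees in the order [0, 1, 2, 3, 4, 5, 6, 7, 8] gives [2, 2, 2, 2, 2, 2, 2, 2, 2]; set D = diag(2, 2, 2, 2, 2, 2, 2, 2, 2) and form L = D - A. L is symmetric positive semidefinite, so every eigenvalue is real and nonnegative.

[0, 0.4679, 0.4679, 1.6527, 1.6527, 3, 3, 3.8794, 3.8794]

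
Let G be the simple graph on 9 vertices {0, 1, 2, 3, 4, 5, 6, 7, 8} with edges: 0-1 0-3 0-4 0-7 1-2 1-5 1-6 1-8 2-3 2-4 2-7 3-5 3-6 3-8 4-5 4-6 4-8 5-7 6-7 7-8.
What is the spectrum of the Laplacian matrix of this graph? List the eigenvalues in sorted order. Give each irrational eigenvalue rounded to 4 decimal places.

[0, 4, 4, 4, 4, 5, 5, 5, 9]

With the vertex order [0, 1, 2, 3, 4, 5, 6, 7, 8], the degrees are [4, 5, 4, 5, 5, 4, 4, 5, 4], giving D = diag(4, 5, 4, 5, 5, 4, 4, 5, 4) and L = D - A. Since every row of L sums to 0, the all-ones vector is in the kernel and 0 is an eigenvalue. The single zero eigenvalue shows the graph is connected. The eigenvalues sum to 40, which equals trace(L) = 2|E|.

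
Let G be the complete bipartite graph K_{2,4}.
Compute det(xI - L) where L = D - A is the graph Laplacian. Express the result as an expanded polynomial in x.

The graph has 6 vertices and degree multiset [4, 4, 2, 2, 2, 2]; D is the diagonal matrix of degrees and L = D - A. The eigenvalues of L are [0, 2, 2, 2, 4, 6]; the characteristic polynomial is the product of (x - lambda_i), which multiplies out to x^6 - 16x^5 + 96x^4 - 272x^3 + 368x^2 - 192x. Since p(0) = det(-L) = 0, x divides p(x). There is one zero in the spectrum, matching the 1 component. The eigenvalues sum to 16, which equals trace(L) = 2|E|.

x^6 - 16x^5 + 96x^4 - 272x^3 + 368x^2 - 192x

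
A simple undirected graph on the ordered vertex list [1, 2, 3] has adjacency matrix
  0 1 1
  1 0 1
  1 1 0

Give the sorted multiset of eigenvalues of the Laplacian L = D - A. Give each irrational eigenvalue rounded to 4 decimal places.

[0, 3, 3]

With the vertex order [1, 2, 3], the degrees are [2, 2, 2], giving D = diag(2, 2, 2) and L = D - A. Diagonalising L (or applying a numerical eigensolver to the 3x3 matrix) gives the spectrum above. The single zero eigenvalue shows the graph is connected.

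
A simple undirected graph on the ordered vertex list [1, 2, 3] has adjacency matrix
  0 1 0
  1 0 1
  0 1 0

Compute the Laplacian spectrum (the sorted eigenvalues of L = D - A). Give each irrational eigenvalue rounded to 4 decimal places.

[0, 1, 3]

With the vertex order [1, 2, 3], the degrees are [1, 2, 1], giving D = diag(1, 2, 1) and L = D - A. Since every row of L sums to 0, the all-ones vector is in the kernel and 0 is an eigenvalue. The single zero eigenvalue shows the graph is connected. By the matrix-tree theorem the graph has (1/3) * product of the nonzero eigenvalues = 1 spanning tree. The largest eigenvalue, 3, is at most the vertex count 3.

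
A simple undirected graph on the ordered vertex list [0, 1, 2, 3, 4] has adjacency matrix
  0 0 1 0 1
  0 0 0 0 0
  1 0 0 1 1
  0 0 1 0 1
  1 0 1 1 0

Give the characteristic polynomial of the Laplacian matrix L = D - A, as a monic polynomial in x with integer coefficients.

x^5 - 10x^4 + 32x^3 - 32x^2

Each diagonal entry of L is the vertex degree and each off-diagonal entry is -1 where an edge is present, 0 otherwise; in the order [0, 1, 2, 3, 4] the diagonal is [2, 0, 3, 2, 3]. L has integer entries, so p(x) = det(xI - L) has integer coefficients. Expanding the determinant yields x^5 - 10x^4 + 32x^3 - 32x^2. Since p(0) = det(-L) = 0, x divides p(x). The eigenvalues sum to 10, which equals trace(L) = 2|E|.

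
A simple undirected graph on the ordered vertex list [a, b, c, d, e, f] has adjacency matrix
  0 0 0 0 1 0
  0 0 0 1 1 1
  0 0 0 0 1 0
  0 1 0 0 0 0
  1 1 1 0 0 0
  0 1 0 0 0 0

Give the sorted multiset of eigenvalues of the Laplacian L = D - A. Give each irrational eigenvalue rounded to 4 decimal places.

[0, 0.4384, 1, 1, 3, 4.5616]

Reading degrees in the order [a, b, c, d, e, f] gives [1, 3, 1, 1, 3, 1]; set D = diag(1, 3, 1, 1, 3, 1) and form L = D - A. Since every row of L sums to 0, the all-ones vector is in the kernel and 0 is an eigenvalue. There is one zero in the spectrum, matching the 1 component.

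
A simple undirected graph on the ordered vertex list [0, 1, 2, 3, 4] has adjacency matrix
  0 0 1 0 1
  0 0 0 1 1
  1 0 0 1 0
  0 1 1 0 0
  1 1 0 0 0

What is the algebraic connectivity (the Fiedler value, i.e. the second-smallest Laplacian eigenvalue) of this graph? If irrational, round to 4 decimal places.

1.3820

With the vertex order [0, 1, 2, 3, 4], the degrees are [2, 2, 2, 2, 2], giving D = diag(2, 2, 2, 2, 2) and L = D - A. The sorted Laplacian eigenvalues are [0, 1.3820, 1.3820, 3.6180, 3.6180]; the algebraic connectivity is the second entry, 1.3820. The eigenvalues sum to 10, which equals trace(L) = 2|E|. There is one zero in the spectrum, matching the 1 component.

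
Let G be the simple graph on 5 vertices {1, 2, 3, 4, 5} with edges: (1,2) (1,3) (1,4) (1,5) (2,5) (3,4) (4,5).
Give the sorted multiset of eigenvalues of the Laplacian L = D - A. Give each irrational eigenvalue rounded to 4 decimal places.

[0, 1.5858, 3, 4.4142, 5]

Reading degrees in the order [1, 2, 3, 4, 5] gives [4, 2, 2, 3, 3]; set D = diag(4, 2, 2, 3, 3) and form L = D - A. Since every row of L sums to 0, the all-ones vector is in the kernel and 0 is an eigenvalue. There is one zero in the spectrum, matching the 1 component.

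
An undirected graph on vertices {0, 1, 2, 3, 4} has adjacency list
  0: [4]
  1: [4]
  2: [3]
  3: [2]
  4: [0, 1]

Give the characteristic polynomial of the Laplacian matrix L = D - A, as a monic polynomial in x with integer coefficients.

x^5 - 6x^4 + 11x^3 - 6x^2

Reading degrees in the order [0, 1, 2, 3, 4] gives [1, 1, 1, 1, 2]; set D = diag(1, 1, 1, 1, 2) and form L = D - A. L has integer entries, so p(x) = det(xI - L) has integer coefficients. Expanding the determinant yields x^5 - 6x^4 + 11x^3 - 6x^2. The constant term is 0 because L is singular (the all-ones vector lies in its kernel). The eigenvalues sum to 6, which equals trace(L) = 2|E|.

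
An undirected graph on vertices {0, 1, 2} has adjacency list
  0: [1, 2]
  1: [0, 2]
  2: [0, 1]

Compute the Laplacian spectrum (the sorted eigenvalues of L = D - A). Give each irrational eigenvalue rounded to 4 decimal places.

Reading degrees in the order [0, 1, 2] gives [2, 2, 2]; set D = diag(2, 2, 2) and form L = D - A. Diagonalising L (or applying a numerical eigensolver to the 3x3 matrix) gives the spectrum above. The single zero eigenvalue shows the graph is connected. By the matrix-tree theorem the graph has (1/3) * product of the nonzero eigenvalues = 3 spanning trees. There is one zero in the spectrum, matching the 1 component.

[0, 3, 3]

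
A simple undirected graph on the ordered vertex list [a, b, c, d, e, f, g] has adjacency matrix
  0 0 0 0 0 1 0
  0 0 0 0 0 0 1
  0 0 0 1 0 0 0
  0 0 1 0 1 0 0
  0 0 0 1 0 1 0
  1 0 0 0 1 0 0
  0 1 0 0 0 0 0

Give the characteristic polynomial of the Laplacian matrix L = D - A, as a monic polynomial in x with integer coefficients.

Reading degrees in the order [a, b, c, d, e, f, g] gives [1, 1, 1, 2, 2, 2, 1]; set D = diag(1, 1, 1, 2, 2, 2, 1) and form L = D - A. Computing det(xI - L) by cofactor expansion (or equivalently via sum-over-permutations) gives x^7 - 10x^6 + 37x^5 - 62x^4 + 45x^3 - 10x^2. Since p(0) = det(-L) = 0, x divides p(x). There are 2 zeros in the spectrum, matching the 2 components.

x^7 - 10x^6 + 37x^5 - 62x^4 + 45x^3 - 10x^2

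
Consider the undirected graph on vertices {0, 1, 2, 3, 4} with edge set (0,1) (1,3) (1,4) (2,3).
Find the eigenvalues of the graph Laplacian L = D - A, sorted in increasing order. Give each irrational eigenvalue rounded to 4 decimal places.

[0, 0.5188, 1, 2.3111, 4.1701]

Each diagonal entry of L is the vertex degree and each off-diagonal entry is -1 where an edge is present, 0 otherwise; in the order [0, 1, 2, 3, 4] the diagonal is [1, 3, 1, 2, 1]. Since every row of L sums to 0, the all-ones vector is in the kernel and 0 is an eigenvalue. The eigenvalues sum to 8, which equals trace(L) = 2|E|.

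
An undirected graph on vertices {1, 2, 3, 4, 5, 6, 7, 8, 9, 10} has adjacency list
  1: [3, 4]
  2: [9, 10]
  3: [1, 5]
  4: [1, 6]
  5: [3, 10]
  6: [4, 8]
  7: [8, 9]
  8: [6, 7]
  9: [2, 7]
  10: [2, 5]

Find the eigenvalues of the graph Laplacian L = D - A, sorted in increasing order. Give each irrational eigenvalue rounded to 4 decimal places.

Each diagonal entry of L is the vertex degree and each off-diagonal entry is -1 where an edge is present, 0 otherwise; in the order [1, 2, 3, 4, 5, 6, 7, 8, 9, 10] the diagonal is [2, 2, 2, 2, 2, 2, 2, 2, 2, 2]. Since every row of L sums to 0, the all-ones vector is in the kernel and 0 is an eigenvalue. By the matrix-tree theorem the graph has (1/10) * product of the nonzero eigenvalues = 10 spanning trees. There is one zero in the spectrum, matching the 1 component.

[0, 0.3820, 0.3820, 1.3820, 1.3820, 2.6180, 2.6180, 3.6180, 3.6180, 4]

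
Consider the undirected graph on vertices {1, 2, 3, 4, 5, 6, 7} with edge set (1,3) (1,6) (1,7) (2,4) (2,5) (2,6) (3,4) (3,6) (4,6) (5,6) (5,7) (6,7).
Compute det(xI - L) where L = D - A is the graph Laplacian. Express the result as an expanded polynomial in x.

With the vertex order [1, 2, 3, 4, 5, 6, 7], the degrees are [3, 3, 3, 3, 3, 6, 3], giving D = diag(3, 3, 3, 3, 3, 6, 3) and L = D - A. The eigenvalues of L are [0, 2, 2, 4, 4, 5, 7]; the characteristic polynomial is the product of (x - lambda_i), which multiplies out to x^7 - 24x^6 + 231x^5 - 1140x^4 + 3036x^3 - 4128x^2 + 2240x. Since p(0) = det(-L) = 0, x divides p(x).

x^7 - 24x^6 + 231x^5 - 1140x^4 + 3036x^3 - 4128x^2 + 2240x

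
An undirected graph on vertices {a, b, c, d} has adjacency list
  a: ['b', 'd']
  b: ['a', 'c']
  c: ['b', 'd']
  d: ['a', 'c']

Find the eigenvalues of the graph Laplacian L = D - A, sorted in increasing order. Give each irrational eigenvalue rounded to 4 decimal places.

[0, 2, 2, 4]

Each diagonal entry of L is the vertex degree and each off-diagonal entry is -1 where an edge is present, 0 otherwise; in the order [a, b, c, d] the diagonal is [2, 2, 2, 2]. Diagonalising L (or applying a numerical eigensolver to the 4x4 matrix) gives the spectrum above. The single zero eigenvalue shows the graph is connected. By the matrix-tree theorem the graph has (1/4) * product of the nonzero eigenvalues = 4 spanning trees. The largest eigenvalue, 4, is at most the vertex count 4.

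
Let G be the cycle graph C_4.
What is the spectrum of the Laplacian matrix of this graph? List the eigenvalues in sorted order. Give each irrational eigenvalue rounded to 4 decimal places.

The graph has 4 vertices and degree multiset [2, 2, 2, 2]; D is the diagonal matrix of degrees and L = D - A. Since every row of L sums to 0, the all-ones vector is in the kernel and 0 is an eigenvalue. The single zero eigenvalue shows the graph is connected. The eigenvalues sum to 8, which equals trace(L) = 2|E|. By the matrix-tree theorem the graph has (1/4) * product of the nonzero eigenvalues = 4 spanning trees.

[0, 2, 2, 4]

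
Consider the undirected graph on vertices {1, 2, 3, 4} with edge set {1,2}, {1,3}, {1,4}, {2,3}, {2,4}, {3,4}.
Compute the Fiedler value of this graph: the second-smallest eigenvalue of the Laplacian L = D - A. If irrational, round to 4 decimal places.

4

Reading degrees in the order [1, 2, 3, 4] gives [3, 3, 3, 3]; set D = diag(3, 3, 3, 3) and form L = D - A. Computing the eigenvalues of L and sorting gives [0, 4, 4, 4]. The Fiedler value lambda_2 = 4 is strictly positive, so the graph is connected. The eigenvalues sum to 12, which equals trace(L) = 2|E|.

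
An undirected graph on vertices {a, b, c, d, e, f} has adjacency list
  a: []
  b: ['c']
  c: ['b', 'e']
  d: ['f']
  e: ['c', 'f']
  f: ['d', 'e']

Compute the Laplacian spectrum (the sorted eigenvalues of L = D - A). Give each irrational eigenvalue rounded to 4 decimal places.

[0, 0, 0.3820, 1.3820, 2.6180, 3.6180]

Reading degrees in the order [a, b, c, d, e, f] gives [0, 1, 2, 1, 2, 2]; set D = diag(0, 1, 2, 1, 2, 2) and form L = D - A. The multiplicity of 0 as a Laplacian eigenvalue equals the number of connected components. The 2 zero eigenvalues correspond to the 2 connected components. The eigenvalues sum to 8, which equals trace(L) = 2|E|.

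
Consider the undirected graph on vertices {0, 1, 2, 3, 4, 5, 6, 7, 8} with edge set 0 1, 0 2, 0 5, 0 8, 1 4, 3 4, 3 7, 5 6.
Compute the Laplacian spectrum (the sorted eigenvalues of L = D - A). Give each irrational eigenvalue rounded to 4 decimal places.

[0, 0.1774, 0.5242, 1, 1, 2.1609, 2.4961, 3.4670, 5.1743]

With the vertex order [0, 1, 2, 3, 4, 5, 6, 7, 8], the degrees are [4, 2, 1, 2, 2, 2, 1, 1, 1], giving D = diag(4, 2, 1, 2, 2, 2, 1, 1, 1) and L = D - A. Diagonalising L (or applying a numerical eigensolver to the 9x9 matrix) gives the spectrum above. The single zero eigenvalue shows the graph is connected. By the matrix-tree theorem the graph has (1/9) * product of the nonzero eigenvalues = 1 spanning tree. The largest eigenvalue, 5.1743, is at most the vertex count 9.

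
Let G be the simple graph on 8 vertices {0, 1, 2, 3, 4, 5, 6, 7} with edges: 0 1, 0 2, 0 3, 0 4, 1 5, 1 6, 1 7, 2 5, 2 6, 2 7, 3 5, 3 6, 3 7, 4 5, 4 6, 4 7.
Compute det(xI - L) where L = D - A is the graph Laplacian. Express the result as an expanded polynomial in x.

With the vertex order [0, 1, 2, 3, 4, 5, 6, 7], the degrees are [4, 4, 4, 4, 4, 4, 4, 4], giving D = diag(4, 4, 4, 4, 4, 4, 4, 4) and L = D - A. L has integer entries, so p(x) = det(xI - L) has integer coefficients. Expanding the determinant yields x^8 - 32x^7 + 432x^6 - 3200x^5 + 14080x^4 - 36864x^3 + 53248x^2 - 32768x. The constant term is 0 because L is singular (the all-ones vector lies in its kernel). The largest eigenvalue, 8, is at most the vertex count 8. The eigenvalues sum to 32, which equals trace(L) = 2|E|.

x^8 - 32x^7 + 432x^6 - 3200x^5 + 14080x^4 - 36864x^3 + 53248x^2 - 32768x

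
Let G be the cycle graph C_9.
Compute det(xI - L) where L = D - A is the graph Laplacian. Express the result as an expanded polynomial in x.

x^9 - 18x^8 + 135x^7 - 546x^6 + 1287x^5 - 1782x^4 + 1386x^3 - 540x^2 + 81x

The graph has 9 vertices and degree multiset [2, 2, 2, 2, 2, 2, 2, 2, 2]; D is the diagonal matrix of degrees and L = D - A. Computing det(xI - L) by cofactor expansion (or equivalently via sum-over-permutations) gives x^9 - 18x^8 + 135x^7 - 546x^6 + 1287x^5 - 1782x^4 + 1386x^3 - 540x^2 + 81x. The constant term is 0 because L is singular (the all-ones vector lies in its kernel). The eigenvalues sum to 18, which equals trace(L) = 2|E|.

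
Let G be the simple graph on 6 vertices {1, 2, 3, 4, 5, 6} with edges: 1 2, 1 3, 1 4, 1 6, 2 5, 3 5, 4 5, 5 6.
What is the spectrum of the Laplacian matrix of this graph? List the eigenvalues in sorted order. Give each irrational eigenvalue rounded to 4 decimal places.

With the vertex order [1, 2, 3, 4, 5, 6], the degrees are [4, 2, 2, 2, 4, 2], giving D = diag(4, 2, 2, 2, 4, 2) and L = D - A. The multiplicity of 0 as a Laplacian eigenvalue equals the number of connected components. By the matrix-tree theorem the graph has (1/6) * product of the nonzero eigenvalues = 32 spanning trees.

[0, 2, 2, 2, 4, 6]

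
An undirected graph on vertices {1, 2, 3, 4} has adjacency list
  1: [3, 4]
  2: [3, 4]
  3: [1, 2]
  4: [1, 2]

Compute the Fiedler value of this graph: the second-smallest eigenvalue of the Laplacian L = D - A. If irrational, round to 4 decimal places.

2

Each diagonal entry of L is the vertex degree and each off-diagonal entry is -1 where an edge is present, 0 otherwise; in the order [1, 2, 3, 4] the diagonal is [2, 2, 2, 2]. The sorted Laplacian eigenvalues are [0, 2, 2, 4]; the algebraic connectivity is the second entry, 2. The largest eigenvalue, 4, is at most the vertex count 4.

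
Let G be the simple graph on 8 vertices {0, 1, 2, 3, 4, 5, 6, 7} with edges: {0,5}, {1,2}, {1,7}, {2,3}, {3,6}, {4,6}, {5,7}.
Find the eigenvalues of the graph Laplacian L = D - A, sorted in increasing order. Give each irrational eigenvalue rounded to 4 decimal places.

[0, 0.1522, 0.5858, 1.2346, 2, 2.7654, 3.4142, 3.8478]

Reading degrees in the order [0, 1, 2, 3, 4, 5, 6, 7] gives [1, 2, 2, 2, 1, 2, 2, 2]; set D = diag(1, 2, 2, 2, 1, 2, 2, 2) and form L = D - A. Since every row of L sums to 0, the all-ones vector is in the kernel and 0 is an eigenvalue.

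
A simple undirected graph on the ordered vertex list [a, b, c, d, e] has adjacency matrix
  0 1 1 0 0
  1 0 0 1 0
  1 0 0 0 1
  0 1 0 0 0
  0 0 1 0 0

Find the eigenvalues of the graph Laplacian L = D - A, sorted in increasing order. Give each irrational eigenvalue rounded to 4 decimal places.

Each diagonal entry of L is the vertex degree and each off-diagonal entry is -1 where an edge is present, 0 otherwise; in the order [a, b, c, d, e] the diagonal is [2, 2, 2, 1, 1]. Diagonalising L (or applying a numerical eigensolver to the 5x5 matrix) gives the spectrum above. By the matrix-tree theorem the graph has (1/5) * product of the nonzero eigenvalues = 1 spanning tree.

[0, 0.3820, 1.3820, 2.6180, 3.6180]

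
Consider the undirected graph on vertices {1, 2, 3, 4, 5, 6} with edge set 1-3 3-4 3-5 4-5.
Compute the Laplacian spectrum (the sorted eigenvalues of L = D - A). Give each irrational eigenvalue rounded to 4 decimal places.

[0, 0, 0, 1, 3, 4]

Each diagonal entry of L is the vertex degree and each off-diagonal entry is -1 where an edge is present, 0 otherwise; in the order [1, 2, 3, 4, 5, 6] the diagonal is [1, 0, 3, 2, 2, 0]. L is symmetric positive semidefinite, so every eigenvalue is real and nonnegative. The 3 zero eigenvalues correspond to the 3 connected components. The largest eigenvalue, 4, is at most the vertex count 6. There are 3 zeros in the spectrum, matching the 3 components.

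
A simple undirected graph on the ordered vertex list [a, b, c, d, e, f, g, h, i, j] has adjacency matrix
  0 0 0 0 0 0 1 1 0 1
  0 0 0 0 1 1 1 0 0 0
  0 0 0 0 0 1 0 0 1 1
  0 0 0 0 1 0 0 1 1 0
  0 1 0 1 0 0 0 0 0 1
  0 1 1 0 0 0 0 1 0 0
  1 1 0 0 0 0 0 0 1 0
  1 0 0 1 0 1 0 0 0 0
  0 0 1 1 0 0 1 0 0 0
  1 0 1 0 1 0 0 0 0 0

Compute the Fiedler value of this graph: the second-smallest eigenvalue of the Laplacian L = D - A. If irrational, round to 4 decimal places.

2

Reading degrees in the order [a, b, c, d, e, f, g, h, i, j] gives [3, 3, 3, 3, 3, 3, 3, 3, 3, 3]; set D = diag(3, 3, 3, 3, 3, 3, 3, 3, 3, 3) and form L = D - A. Computing the eigenvalues of L and sorting gives [0, 2, 2, 2, 2, 2, 5, 5, 5, 5]. The Fiedler value lambda_2 = 2 is strictly positive, so the graph is connected. There is one zero in the spectrum, matching the 1 component.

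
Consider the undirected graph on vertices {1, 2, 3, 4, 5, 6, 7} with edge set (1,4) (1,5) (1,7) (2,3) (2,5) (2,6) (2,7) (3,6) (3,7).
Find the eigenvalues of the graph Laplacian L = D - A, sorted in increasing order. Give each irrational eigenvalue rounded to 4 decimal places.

[0, 0.6239, 1.5858, 2.4048, 3.5952, 4.4142, 5.3761]

Reading degrees in the order [1, 2, 3, 4, 5, 6, 7] gives [3, 4, 3, 1, 2, 2, 3]; set D = diag(3, 4, 3, 1, 2, 2, 3) and form L = D - A. L is symmetric positive semidefinite, so every eigenvalue is real and nonnegative.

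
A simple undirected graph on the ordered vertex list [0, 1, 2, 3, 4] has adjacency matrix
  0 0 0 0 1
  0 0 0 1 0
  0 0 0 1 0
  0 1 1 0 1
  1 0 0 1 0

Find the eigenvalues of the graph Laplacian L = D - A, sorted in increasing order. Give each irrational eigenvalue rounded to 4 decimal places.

[0, 0.5188, 1, 2.3111, 4.1701]

Each diagonal entry of L is the vertex degree and each off-diagonal entry is -1 where an edge is present, 0 otherwise; in the order [0, 1, 2, 3, 4] the diagonal is [1, 1, 1, 3, 2]. Diagonalising L (or applying a numerical eigensolver to the 5x5 matrix) gives the spectrum above. The single zero eigenvalue shows the graph is connected.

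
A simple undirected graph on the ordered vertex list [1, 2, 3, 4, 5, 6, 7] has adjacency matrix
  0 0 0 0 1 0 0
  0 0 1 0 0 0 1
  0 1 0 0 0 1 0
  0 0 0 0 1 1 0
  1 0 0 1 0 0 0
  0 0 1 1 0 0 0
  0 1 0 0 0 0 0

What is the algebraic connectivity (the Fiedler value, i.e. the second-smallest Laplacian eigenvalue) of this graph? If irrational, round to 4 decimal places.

0.1981

With the vertex order [1, 2, 3, 4, 5, 6, 7], the degrees are [1, 2, 2, 2, 2, 2, 1], giving D = diag(1, 2, 2, 2, 2, 2, 1) and L = D - A. Computing the eigenvalues of L and sorting gives [0, 0.1981, 0.7530, 1.5550, 2.4450, 3.2470, 3.8019]. The Fiedler value lambda_2 = 0.1981 is strictly positive, so the graph is connected. By the matrix-tree theorem the graph has (1/7) * product of the nonzero eigenvalues = 1 spanning tree. The eigenvalues sum to 12, which equals trace(L) = 2|E|.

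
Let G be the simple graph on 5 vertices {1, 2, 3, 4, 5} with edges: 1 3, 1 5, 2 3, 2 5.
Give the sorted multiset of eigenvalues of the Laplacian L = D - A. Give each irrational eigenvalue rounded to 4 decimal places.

[0, 0, 2, 2, 4]

With the vertex order [1, 2, 3, 4, 5], the degrees are [2, 2, 2, 0, 2], giving D = diag(2, 2, 2, 0, 2) and L = D - A. L is symmetric positive semidefinite, so every eigenvalue is real and nonnegative. The 2 zero eigenvalues correspond to the 2 connected components. The largest eigenvalue, 4, is at most the vertex count 5.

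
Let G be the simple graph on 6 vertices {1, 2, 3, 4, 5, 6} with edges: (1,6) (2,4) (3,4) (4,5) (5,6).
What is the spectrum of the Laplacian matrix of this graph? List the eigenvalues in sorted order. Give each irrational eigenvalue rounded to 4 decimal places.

[0, 0.3249, 1, 1.4608, 3, 4.2143]

With the vertex order [1, 2, 3, 4, 5, 6], the degrees are [1, 1, 1, 3, 2, 2], giving D = diag(1, 1, 1, 3, 2, 2) and L = D - A. Since every row of L sums to 0, the all-ones vector is in the kernel and 0 is an eigenvalue. The single zero eigenvalue shows the graph is connected. The eigenvalues sum to 10, which equals trace(L) = 2|E|.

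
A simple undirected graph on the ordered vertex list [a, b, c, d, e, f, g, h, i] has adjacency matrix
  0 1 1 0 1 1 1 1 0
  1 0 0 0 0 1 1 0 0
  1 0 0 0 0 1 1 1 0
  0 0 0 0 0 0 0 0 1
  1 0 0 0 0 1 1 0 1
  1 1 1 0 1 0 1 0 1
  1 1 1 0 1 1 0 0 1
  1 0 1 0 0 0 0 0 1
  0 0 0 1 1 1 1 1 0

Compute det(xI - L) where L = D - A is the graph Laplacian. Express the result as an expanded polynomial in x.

With the vertex order [a, b, c, d, e, f, g, h, i], the degrees are [6, 3, 4, 1, 4, 6, 6, 3, 5], giving D = diag(6, 3, 4, 1, 4, 6, 6, 3, 5) and L = D - A. Computing det(xI - L) by cofactor expansion (or equivalently via sum-over-permutations) gives x^9 - 38x^8 + 611x^7 - 5402x^6 + 28537x^5 - 91422x^4 + 171186x^3 - 167526x^2 + 62685x. The constant term is 0 because L is singular (the all-ones vector lies in its kernel). By the matrix-tree theorem the graph has (1/9) * product of the nonzero eigenvalues = 6965 spanning trees. The largest eigenvalue, 7.7083, is at most the vertex count 9.

x^9 - 38x^8 + 611x^7 - 5402x^6 + 28537x^5 - 91422x^4 + 171186x^3 - 167526x^2 + 62685x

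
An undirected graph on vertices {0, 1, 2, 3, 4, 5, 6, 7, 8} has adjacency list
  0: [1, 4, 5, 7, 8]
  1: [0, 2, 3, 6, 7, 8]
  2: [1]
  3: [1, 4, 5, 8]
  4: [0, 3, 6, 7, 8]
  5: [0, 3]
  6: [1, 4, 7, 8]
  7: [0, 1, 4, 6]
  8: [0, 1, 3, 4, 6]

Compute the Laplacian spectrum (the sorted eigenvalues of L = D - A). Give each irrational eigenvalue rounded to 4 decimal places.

Reading degrees in the order [0, 1, 2, 3, 4, 5, 6, 7, 8] gives [5, 6, 1, 4, 5, 2, 4, 4, 5]; set D = diag(5, 6, 1, 4, 5, 2, 4, 4, 5) and form L = D - A. L is symmetric positive semidefinite, so every eigenvalue is real and nonnegative. There is one zero in the spectrum, matching the 1 component. By the matrix-tree theorem the graph has (1/9) * product of the nonzero eigenvalues = 4475 spanning trees.

[0, 0.9276, 1.7969, 3.6476, 4.5529, 5, 5.5077, 6.8145, 7.7527]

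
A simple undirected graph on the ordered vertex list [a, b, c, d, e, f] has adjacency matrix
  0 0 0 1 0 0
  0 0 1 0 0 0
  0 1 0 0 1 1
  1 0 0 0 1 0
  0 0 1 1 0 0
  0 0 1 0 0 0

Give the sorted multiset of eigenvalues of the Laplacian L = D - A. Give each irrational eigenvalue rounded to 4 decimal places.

[0, 0.3249, 1, 1.4608, 3, 4.2143]

Reading degrees in the order [a, b, c, d, e, f] gives [1, 1, 3, 2, 2, 1]; set D = diag(1, 1, 3, 2, 2, 1) and form L = D - A. Diagonalising L (or applying a numerical eigensolver to the 6x6 matrix) gives the spectrum above. The single zero eigenvalue shows the graph is connected. The eigenvalues sum to 10, which equals trace(L) = 2|E|. The largest eigenvalue, 4.2143, is at most the vertex count 6.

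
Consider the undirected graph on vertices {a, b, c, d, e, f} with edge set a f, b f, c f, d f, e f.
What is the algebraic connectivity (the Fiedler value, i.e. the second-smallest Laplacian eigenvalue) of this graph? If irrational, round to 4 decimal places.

1

With the vertex order [a, b, c, d, e, f], the degrees are [1, 1, 1, 1, 1, 5], giving D = diag(1, 1, 1, 1, 1, 5) and L = D - A. Computing the eigenvalues of L and sorting gives [0, 1, 1, 1, 1, 6]. The Fiedler value lambda_2 = 1 is strictly positive, so the graph is connected. By the matrix-tree theorem the graph has (1/6) * product of the nonzero eigenvalues = 1 spanning tree. The eigenvalues sum to 10, which equals trace(L) = 2|E|.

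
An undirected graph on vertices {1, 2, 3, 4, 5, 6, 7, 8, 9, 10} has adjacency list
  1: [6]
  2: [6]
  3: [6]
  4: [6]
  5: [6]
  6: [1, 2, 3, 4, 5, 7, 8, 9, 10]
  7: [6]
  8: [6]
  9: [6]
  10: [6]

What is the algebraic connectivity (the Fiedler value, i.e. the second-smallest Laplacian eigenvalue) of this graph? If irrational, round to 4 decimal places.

Each diagonal entry of L is the vertex degree and each off-diagonal entry is -1 where an edge is present, 0 otherwise; in the order [1, 2, 3, 4, 5, 6, 7, 8, 9, 10] the diagonal is [1, 1, 1, 1, 1, 9, 1, 1, 1, 1]. Computing the eigenvalues of L and sorting gives [0, 1, 1, 1, 1, 1, 1, 1, 1, 10]. The Fiedler value lambda_2 = 1 is strictly positive, so the graph is connected. The eigenvalues sum to 18, which equals trace(L) = 2|E|.

1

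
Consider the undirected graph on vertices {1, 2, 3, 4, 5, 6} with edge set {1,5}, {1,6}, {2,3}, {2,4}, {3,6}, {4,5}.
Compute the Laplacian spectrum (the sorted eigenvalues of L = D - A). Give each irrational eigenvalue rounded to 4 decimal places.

With the vertex order [1, 2, 3, 4, 5, 6], the degrees are [2, 2, 2, 2, 2, 2], giving D = diag(2, 2, 2, 2, 2, 2) and L = D - A. Diagonalising L (or applying a numerical eigensolver to the 6x6 matrix) gives the spectrum above. The single zero eigenvalue shows the graph is connected. There is one zero in the spectrum, matching the 1 component.

[0, 1, 1, 3, 3, 4]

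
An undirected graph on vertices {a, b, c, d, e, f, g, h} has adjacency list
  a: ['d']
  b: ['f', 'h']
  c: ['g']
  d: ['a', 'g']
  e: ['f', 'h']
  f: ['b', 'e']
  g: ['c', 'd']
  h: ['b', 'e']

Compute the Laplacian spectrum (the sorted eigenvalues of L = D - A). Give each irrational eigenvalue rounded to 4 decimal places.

Each diagonal entry of L is the vertex degree and each off-diagonal entry is -1 where an edge is present, 0 otherwise; in the order [a, b, c, d, e, f, g, h] the diagonal is [1, 2, 1, 2, 2, 2, 2, 2]. Diagonalising L (or applying a numerical eigensolver to the 8x8 matrix) gives the spectrum above. The 2 zero eigenvalues correspond to the 2 connected components. The largest eigenvalue, 4, is at most the vertex count 8.

[0, 0, 0.5858, 2, 2, 2, 3.4142, 4]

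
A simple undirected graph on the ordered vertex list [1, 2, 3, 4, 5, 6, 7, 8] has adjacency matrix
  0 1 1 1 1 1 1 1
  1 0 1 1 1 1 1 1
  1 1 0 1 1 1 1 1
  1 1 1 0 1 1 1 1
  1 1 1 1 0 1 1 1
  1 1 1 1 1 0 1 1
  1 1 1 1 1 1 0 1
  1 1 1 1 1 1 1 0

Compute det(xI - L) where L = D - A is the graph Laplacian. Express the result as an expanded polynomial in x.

x^8 - 56x^7 + 1344x^6 - 17920x^5 + 143360x^4 - 688128x^3 + 1835008x^2 - 2097152x

Each diagonal entry of L is the vertex degree and each off-diagonal entry is -1 where an edge is present, 0 otherwise; in the order [1, 2, 3, 4, 5, 6, 7, 8] the diagonal is [7, 7, 7, 7, 7, 7, 7, 7]. Computing det(xI - L) by cofactor expansion (or equivalently via sum-over-permutations) gives x^8 - 56x^7 + 1344x^6 - 17920x^5 + 143360x^4 - 688128x^3 + 1835008x^2 - 2097152x. The coefficient of x^7 equals -trace(L) = -56, matching the sum of degrees. There is one zero in the spectrum, matching the 1 component.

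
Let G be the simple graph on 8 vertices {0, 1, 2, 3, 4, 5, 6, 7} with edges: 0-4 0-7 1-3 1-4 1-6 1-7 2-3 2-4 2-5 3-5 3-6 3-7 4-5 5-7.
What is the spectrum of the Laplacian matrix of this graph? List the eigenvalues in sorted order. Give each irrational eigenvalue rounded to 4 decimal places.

[0, 1.4424, 2, 3.3228, 4, 4.6772, 6, 6.5576]

Reading degrees in the order [0, 1, 2, 3, 4, 5, 6, 7] gives [2, 4, 3, 5, 4, 4, 2, 4]; set D = diag(2, 4, 3, 5, 4, 4, 2, 4) and form L = D - A. Diagonalising L (or applying a numerical eigensolver to the 8x8 matrix) gives the spectrum above. By the matrix-tree theorem the graph has (1/8) * product of the nonzero eigenvalues = 882 spanning trees. The largest eigenvalue, 6.5576, is at most the vertex count 8.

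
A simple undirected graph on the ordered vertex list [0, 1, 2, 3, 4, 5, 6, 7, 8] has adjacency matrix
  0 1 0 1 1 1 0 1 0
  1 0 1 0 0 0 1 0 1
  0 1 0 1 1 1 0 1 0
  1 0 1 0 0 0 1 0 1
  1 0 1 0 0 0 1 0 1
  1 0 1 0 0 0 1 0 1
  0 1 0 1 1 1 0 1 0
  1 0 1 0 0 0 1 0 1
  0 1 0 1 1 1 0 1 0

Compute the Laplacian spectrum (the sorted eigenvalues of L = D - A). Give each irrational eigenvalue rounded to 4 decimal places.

Each diagonal entry of L is the vertex degree and each off-diagonal entry is -1 where an edge is present, 0 otherwise; in the order [0, 1, 2, 3, 4, 5, 6, 7, 8] the diagonal is [5, 4, 5, 4, 4, 4, 5, 4, 5]. Diagonalising L (or applying a numerical eigensolver to the 9x9 matrix) gives the spectrum above. There is one zero in the spectrum, matching the 1 component.

[0, 4, 4, 4, 4, 5, 5, 5, 9]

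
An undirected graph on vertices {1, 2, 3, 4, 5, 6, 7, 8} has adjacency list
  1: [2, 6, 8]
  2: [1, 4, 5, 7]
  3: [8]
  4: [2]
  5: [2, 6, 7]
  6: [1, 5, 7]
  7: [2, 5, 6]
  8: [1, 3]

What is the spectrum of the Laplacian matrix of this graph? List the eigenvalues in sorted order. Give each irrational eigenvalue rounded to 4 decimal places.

Each diagonal entry of L is the vertex degree and each off-diagonal entry is -1 where an edge is present, 0 otherwise; in the order [1, 2, 3, 4, 5, 6, 7, 8] the diagonal is [3, 4, 1, 1, 3, 3, 3, 2]. The multiplicity of 0 as a Laplacian eigenvalue equals the number of connected components. The single zero eigenvalue shows the graph is connected. There is one zero in the spectrum, matching the 1 component.

[0, 0.3657, 0.9458, 2, 3.2943, 3.6988, 4, 5.6954]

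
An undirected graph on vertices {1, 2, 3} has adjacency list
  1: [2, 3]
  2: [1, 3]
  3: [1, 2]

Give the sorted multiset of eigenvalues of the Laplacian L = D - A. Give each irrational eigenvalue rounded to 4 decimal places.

[0, 3, 3]

Each diagonal entry of L is the vertex degree and each off-diagonal entry is -1 where an edge is present, 0 otherwise; in the order [1, 2, 3] the diagonal is [2, 2, 2]. The multiplicity of 0 as a Laplacian eigenvalue equals the number of connected components. The single zero eigenvalue shows the graph is connected. There is one zero in the spectrum, matching the 1 component. By the matrix-tree theorem the graph has (1/3) * product of the nonzero eigenvalues = 3 spanning trees.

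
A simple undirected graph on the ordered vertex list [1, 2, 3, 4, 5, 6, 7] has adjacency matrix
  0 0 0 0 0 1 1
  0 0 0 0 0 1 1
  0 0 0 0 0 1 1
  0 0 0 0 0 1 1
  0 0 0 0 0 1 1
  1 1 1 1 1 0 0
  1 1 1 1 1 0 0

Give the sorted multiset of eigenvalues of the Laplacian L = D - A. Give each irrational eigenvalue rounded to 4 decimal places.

[0, 2, 2, 2, 2, 5, 7]

Reading degrees in the order [1, 2, 3, 4, 5, 6, 7] gives [2, 2, 2, 2, 2, 5, 5]; set D = diag(2, 2, 2, 2, 2, 5, 5) and form L = D - A. Since every row of L sums to 0, the all-ones vector is in the kernel and 0 is an eigenvalue. The single zero eigenvalue shows the graph is connected. By the matrix-tree theorem the graph has (1/7) * product of the nonzero eigenvalues = 80 spanning trees. There is one zero in the spectrum, matching the 1 component.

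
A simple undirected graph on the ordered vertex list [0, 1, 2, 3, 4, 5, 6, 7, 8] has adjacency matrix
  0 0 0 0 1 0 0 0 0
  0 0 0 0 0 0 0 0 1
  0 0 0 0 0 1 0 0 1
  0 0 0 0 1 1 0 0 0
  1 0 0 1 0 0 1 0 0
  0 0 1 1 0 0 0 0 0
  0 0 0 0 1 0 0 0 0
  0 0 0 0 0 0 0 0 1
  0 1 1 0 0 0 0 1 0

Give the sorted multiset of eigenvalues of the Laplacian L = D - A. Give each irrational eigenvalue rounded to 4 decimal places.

[0, 0.1392, 0.6972, 1, 1, 1.7459, 3, 4.1149, 4.3028]

Each diagonal entry of L is the vertex degree and each off-diagonal entry is -1 where an edge is present, 0 otherwise; in the order [0, 1, 2, 3, 4, 5, 6, 7, 8] the diagonal is [1, 1, 2, 2, 3, 2, 1, 1, 3]. Since every row of L sums to 0, the all-ones vector is in the kernel and 0 is an eigenvalue. The single zero eigenvalue shows the graph is connected. The eigenvalues sum to 16, which equals trace(L) = 2|E|. By the matrix-tree theorem the graph has (1/9) * product of the nonzero eigenvalues = 1 spanning tree.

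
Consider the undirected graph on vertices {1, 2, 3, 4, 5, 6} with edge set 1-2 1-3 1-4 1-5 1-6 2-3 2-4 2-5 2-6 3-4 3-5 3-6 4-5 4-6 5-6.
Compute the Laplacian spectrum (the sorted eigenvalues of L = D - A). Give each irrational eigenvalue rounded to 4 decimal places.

Reading degrees in the order [1, 2, 3, 4, 5, 6] gives [5, 5, 5, 5, 5, 5]; set D = diag(5, 5, 5, 5, 5, 5) and form L = D - A. The multiplicity of 0 as a Laplacian eigenvalue equals the number of connected components. The largest eigenvalue, 6, is at most the vertex count 6.

[0, 6, 6, 6, 6, 6]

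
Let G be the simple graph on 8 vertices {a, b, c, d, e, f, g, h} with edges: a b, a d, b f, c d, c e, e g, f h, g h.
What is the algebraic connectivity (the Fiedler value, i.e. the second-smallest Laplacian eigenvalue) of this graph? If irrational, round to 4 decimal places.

Reading degrees in the order [a, b, c, d, e, f, g, h] gives [2, 2, 2, 2, 2, 2, 2, 2]; set D = diag(2, 2, 2, 2, 2, 2, 2, 2) and form L = D - A. Computing the eigenvalues of L and sorting gives [0, 0.5858, 0.5858, 2, 2, 3.4142, 3.4142, 4]. The Fiedler value lambda_2 = 0.5858 is strictly positive, so the graph is connected. By the matrix-tree theorem the graph has (1/8) * product of the nonzero eigenvalues = 8 spanning trees. The eigenvalues sum to 16, which equals trace(L) = 2|E|.

0.5858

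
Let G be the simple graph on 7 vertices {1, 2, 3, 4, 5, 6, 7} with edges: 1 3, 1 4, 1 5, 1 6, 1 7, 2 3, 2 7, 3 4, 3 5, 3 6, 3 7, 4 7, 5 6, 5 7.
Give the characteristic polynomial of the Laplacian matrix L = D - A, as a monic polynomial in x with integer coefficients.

x^7 - 28x^6 + 316x^5 - 1830x^4 + 5700x^3 - 8996x^2 + 5593x

Each diagonal entry of L is the vertex degree and each off-diagonal entry is -1 where an edge is present, 0 otherwise; in the order [1, 2, 3, 4, 5, 6, 7] the diagonal is [5, 2, 6, 3, 4, 3, 5]. Computing det(xI - L) by cofactor expansion (or equivalently via sum-over-permutations) gives x^7 - 28x^6 + 316x^5 - 1830x^4 + 5700x^3 - 8996x^2 + 5593x. Since p(0) = det(-L) = 0, x divides p(x).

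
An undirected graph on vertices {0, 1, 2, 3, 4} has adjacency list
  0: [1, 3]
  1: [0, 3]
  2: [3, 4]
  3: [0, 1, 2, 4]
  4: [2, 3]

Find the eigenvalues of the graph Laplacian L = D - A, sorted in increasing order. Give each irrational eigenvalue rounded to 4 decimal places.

Each diagonal entry of L is the vertex degree and each off-diagonal entry is -1 where an edge is present, 0 otherwise; in the order [0, 1, 2, 3, 4] the diagonal is [2, 2, 2, 4, 2]. Diagonalising L (or applying a numerical eigensolver to the 5x5 matrix) gives the spectrum above. The eigenvalues sum to 12, which equals trace(L) = 2|E|.

[0, 1, 3, 3, 5]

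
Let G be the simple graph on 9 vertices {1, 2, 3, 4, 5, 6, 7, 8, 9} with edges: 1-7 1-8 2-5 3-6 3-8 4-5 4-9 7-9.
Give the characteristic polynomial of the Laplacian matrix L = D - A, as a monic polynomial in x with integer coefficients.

x^9 - 16x^8 + 105x^7 - 364x^6 + 715x^5 - 792x^4 + 462x^3 - 120x^2 + 9x

Each diagonal entry of L is the vertex degree and each off-diagonal entry is -1 where an edge is present, 0 otherwise; in the order [1, 2, 3, 4, 5, 6, 7, 8, 9] the diagonal is [2, 1, 2, 2, 2, 1, 2, 2, 2]. Computing det(xI - L) by cofactor expansion (or equivalently via sum-over-permutations) gives x^9 - 16x^8 + 105x^7 - 364x^6 + 715x^5 - 792x^4 + 462x^3 - 120x^2 + 9x. Since p(0) = det(-L) = 0, x divides p(x). The largest eigenvalue, 3.8794, is at most the vertex count 9.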